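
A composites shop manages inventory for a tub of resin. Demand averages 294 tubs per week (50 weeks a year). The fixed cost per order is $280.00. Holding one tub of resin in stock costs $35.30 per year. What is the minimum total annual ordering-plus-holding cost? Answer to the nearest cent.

Annual demand D = 294 × 50 = 14,700.
The optimal lot size = √(2DS/H) = √(2 × 14,700 × 280 / 35.3) ≈ 482.91.
At Q*, ordering cost (D/Q*)S equals holding cost (Q*/2)H, each = √(DSH/2).
Minimum total = √(2DSH) = √(2 × 14,700 × 280 × 35.3) ≈ 17046.689.

TC* ≈ $17,046.69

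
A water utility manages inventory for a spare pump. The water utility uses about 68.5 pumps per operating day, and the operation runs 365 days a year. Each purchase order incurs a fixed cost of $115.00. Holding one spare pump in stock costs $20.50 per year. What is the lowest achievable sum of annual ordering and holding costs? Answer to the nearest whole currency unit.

Annual demand D = 68.5 × 365 = 25,002.5.
EOQ = √(2DS/H) = √(2 × 25,002.5 × 115 / 20.5) ≈ 529.64.
At Q*, ordering cost (D/Q*)S equals holding cost (Q*/2)H, each = √(DSH/2).
Minimum total = √(2DSH) = √(2 × 25,002.5 × 115 × 20.5) ≈ 10857.568.

TC* ≈ $10,858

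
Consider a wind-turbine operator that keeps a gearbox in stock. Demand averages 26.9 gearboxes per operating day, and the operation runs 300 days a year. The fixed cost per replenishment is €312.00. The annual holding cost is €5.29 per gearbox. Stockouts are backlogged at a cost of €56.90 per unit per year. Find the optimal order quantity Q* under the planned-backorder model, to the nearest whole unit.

Q* ≈ 1,020 gearboxes

Annual demand D = 26.9 × 300 = 8,070.
With planned backorders, Q* = √(2DS/H) · √((H+B)/B).
√(2DS/H) = √(2 × 8,070 × 312 / 5.29) = 975.666.
√((H+B)/B) = √((5.29+56.9)/56.9) = 1.0455.
Q* ≈ 1020.012.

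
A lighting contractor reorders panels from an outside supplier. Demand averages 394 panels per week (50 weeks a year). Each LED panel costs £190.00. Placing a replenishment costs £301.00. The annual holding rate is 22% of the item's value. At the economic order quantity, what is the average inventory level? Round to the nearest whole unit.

Annual demand D = 394 × 50 = 19,700.
Holding cost H = 0.22 × £190.00 = £41.8000 per unit per year.
The optimal lot size = √(2DS/H) = √(2 × 19,700 × 301 / 41.8) ≈ 532.65.
Average inventory = Q*/2 ≈ 532.65 / 2 = 266.326.

Average inventory ≈ 266 panels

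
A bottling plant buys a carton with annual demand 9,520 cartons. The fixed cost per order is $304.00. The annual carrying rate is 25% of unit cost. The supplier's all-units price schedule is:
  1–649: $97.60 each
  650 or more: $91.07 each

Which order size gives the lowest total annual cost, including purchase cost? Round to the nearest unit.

Q* ≈ 650 cartons

Holding cost per unit per year at price C is H = 0.25·C.
Candidates are each tier's EOQ (if it falls in that tier) and each price-break quantity.
EOQ at $97.60 = 487.1 (feasible in tier 1): TC = 9,520×$97.60 + (9,520/487.1)×304 + (487.1/2)×0.25×$97.60 = $941,036.07.
EOQ at $91.07 = 504.2 < 650, so use break Q=650: TC = 9,520×$91.07 + (9,520/650.0)×304 + (650.0/2)×0.25×$91.07 = $878,838.27.
Lowest total cost is $878,838.27 at Q = 650.0.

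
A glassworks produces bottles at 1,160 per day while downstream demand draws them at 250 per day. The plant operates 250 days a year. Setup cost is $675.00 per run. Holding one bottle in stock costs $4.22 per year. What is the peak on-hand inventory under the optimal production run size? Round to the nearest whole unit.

Annual demand D = 250 × 250 = 62,500.
Production build-up factor (1 − d/p) = 1 − 250/1,160 = 0.7845.
Q* = √(2DS / (H(1 − d/p))) = √(2 × 62,500 × 675 / (4.22 × 0.7845)).
= √(84,375,000 / 3.3105) ≈ 5048.461.
Maximum inventory = Q*(1 − d/p) = 5048.461 × 0.7845 ≈ 3960.430.

I_max ≈ 3,960 bottles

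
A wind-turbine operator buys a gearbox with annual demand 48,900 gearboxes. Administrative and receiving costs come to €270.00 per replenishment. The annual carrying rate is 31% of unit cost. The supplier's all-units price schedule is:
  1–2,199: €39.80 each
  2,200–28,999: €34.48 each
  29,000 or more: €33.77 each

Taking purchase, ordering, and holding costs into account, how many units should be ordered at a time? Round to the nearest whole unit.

Q* ≈ 2,200 gearboxes

Holding cost per unit per year at price C is H = 0.31·C.
Candidates are each tier's EOQ (if it falls in that tier) and each price-break quantity.
EOQ at €39.80 = 1462.9 (feasible in tier 1): TC = 48,900×€39.80 + (48,900/1462.9)×270 + (1462.9/2)×0.31×€39.80 = €1,964,269.85.
EOQ at €34.48 = 1571.8 < 2200, so use break Q=2200: TC = 48,900×€34.48 + (48,900/2200.0)×270 + (2200.0/2)×0.31×€34.48 = €1,703,831.04.
EOQ at €33.77 = 1588.2 < 29000, so use break Q=29000: TC = 48,900×€33.77 + (48,900/29000.0)×270 + (29000.0/2)×0.31×€33.77 = €1,803,604.43.
Lowest total cost is €1,703,831.04 at Q = 2200.0.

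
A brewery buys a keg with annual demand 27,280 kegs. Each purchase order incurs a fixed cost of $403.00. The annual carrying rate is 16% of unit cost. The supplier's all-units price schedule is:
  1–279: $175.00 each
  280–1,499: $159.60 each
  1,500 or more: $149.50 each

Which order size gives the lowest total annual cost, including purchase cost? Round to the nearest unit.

Q* ≈ 1,500 kegs

Holding cost per unit per year at price C is H = 0.16·C.
For each price level, check whether its EOQ is feasible; otherwise the best quantity at that price is the breakpoint.
Tier 1 ($175.00): EOQ = 886.2 exceeds tier's upper bound 279, so this tier is dominated.
EOQ at $159.60 = 927.9 (feasible in tier 2): TC = 27,280×$159.60 + (27,280/927.9)×403 + (927.9/2)×0.16×$159.60 = $4,377,583.51.
EOQ at $149.50 = 958.8 < 1500, so use break Q=1500: TC = 27,280×$149.50 + (27,280/1500.0)×403 + (1500.0/2)×0.16×$149.50 = $4,103,629.23.
Lowest total cost is $4,103,629.23 at Q = 1500.0.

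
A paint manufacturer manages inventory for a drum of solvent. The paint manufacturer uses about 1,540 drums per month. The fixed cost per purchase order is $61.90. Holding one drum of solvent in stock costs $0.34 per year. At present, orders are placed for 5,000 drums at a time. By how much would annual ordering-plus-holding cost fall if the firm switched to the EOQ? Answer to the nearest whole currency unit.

Extra cost ≈ $197 per year

Annual demand D = 1,540 × 12 = 18,480.
EOQ = √(2DS/H) = √(2 × 18,480 × 61.9 / 0.34) ≈ 2594.01.
Cost at Q* = (D/Q*)S + (Q*/2)H = √(2DSH) ≈ $881.96.
Cost at Q = 5,000: (18,480/5,000)×61.9 + (5,000/2)×0.34 = $228.78 + $850.00 = $1,078.78.
Excess = $1,078.78 − $881.96 = $196.82.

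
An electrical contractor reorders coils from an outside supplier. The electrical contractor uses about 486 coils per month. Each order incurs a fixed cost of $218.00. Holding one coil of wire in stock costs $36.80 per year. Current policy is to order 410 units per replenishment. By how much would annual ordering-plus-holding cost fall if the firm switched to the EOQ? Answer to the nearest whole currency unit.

Annual demand D = 486 × 12 = 5,832.
EOQ = √(2DS/H) = √(2 × 5,832 × 218 / 36.8) ≈ 262.86.
Cost at Q* = (D/Q*)S + (Q*/2)H = √(2DSH) ≈ $9,673.33.
Cost at Q = 410: (5,832/410)×218 + (410/2)×36.8 = $3,100.92 + $7,544.00 = $10,644.92.
Excess = $10,644.92 − $9,673.33 = $971.59.

Extra cost ≈ $972 per year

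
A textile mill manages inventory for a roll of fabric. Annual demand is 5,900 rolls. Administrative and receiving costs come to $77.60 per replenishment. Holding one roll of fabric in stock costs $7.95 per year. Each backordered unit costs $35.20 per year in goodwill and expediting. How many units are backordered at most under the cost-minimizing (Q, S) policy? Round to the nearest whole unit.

S* ≈ 69 rolls

With planned backorders, Q* = √(2DS/H) · √((H+B)/B).
√(2DS/H) = √(2 × 5,900 × 77.6 / 7.95) = 339.382.
√((H+B)/B) = √((7.95+35.2)/35.2) = 1.1072.
Q* ≈ 375.757.
S* = Q* · H/(H+B) = 375.757 × 7.95/43.15 ≈ 69.230.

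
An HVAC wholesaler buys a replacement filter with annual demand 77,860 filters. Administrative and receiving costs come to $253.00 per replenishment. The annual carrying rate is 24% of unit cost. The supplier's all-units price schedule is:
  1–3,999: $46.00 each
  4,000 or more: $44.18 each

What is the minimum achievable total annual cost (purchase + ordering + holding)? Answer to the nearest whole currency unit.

Holding cost per unit per year at price C is H = 0.24·C.
For each price level, check whether its EOQ is feasible; otherwise the best quantity at that price is the breakpoint.
EOQ at $46.00 = 1889.1 (feasible in tier 1): TC = 77,860×$46.00 + (77,860/1889.1)×253 + (1889.1/2)×0.24×$46.00 = $3,602,415.33.
EOQ at $44.18 = 1927.6 < 4000, so use break Q=4000: TC = 77,860×$44.18 + (77,860/4000.0)×253 + (4000.0/2)×0.24×$44.18 = $3,465,985.84.
Lowest total cost among the candidates is at Q = 4000.0.

TC* ≈ $3,465,986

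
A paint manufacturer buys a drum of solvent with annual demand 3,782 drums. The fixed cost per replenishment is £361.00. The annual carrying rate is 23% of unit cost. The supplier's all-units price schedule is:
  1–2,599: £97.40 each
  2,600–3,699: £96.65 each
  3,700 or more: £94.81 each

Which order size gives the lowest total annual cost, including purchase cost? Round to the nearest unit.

Q* ≈ 349 drums

Holding cost per unit per year at price C is H = 0.23·C.
Evaluate total cost at each tier's feasible EOQ or, if the EOQ is below the tier, at the tier's minimum quantity.
EOQ at £97.40 = 349.1 (feasible in tier 1): TC = 3,782×£97.40 + (3,782/349.1)×361 + (349.1/2)×0.23×£97.40 = £376,187.99.
EOQ at £96.65 = 350.5 < 2600, so use break Q=2600: TC = 3,782×£96.65 + (3,782/2600.0)×361 + (2600.0/2)×0.23×£96.65 = £394,953.77.
EOQ at £94.81 = 353.9 < 3700, so use break Q=3700: TC = 3,782×£94.81 + (3,782/3700.0)×361 + (3700.0/2)×0.23×£94.81 = £399,282.08.
Lowest total cost is £376,187.99 at Q = 349.1.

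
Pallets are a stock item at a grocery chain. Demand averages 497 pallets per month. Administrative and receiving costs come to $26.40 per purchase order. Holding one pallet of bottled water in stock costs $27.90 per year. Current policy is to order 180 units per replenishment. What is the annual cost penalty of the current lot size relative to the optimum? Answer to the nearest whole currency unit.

Annual demand D = 497 × 12 = 5,964.
EOQ = √(2DS/H) = √(2 × 5,964 × 26.4 / 27.9) ≈ 106.24.
Cost at Q* = (D/Q*)S + (Q*/2)H = √(2DSH) ≈ $2,964.07.
Cost at Q = 180: (5,964/180)×26.4 + (180/2)×27.9 = $874.72 + $2,511.00 = $3,385.72.
Excess = $3,385.72 − $2,964.07 = $421.65.

Extra cost ≈ $422 per year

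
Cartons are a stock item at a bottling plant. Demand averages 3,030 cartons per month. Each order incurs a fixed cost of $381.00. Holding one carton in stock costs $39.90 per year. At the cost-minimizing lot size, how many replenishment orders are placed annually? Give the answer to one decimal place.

Annual demand D = 3,030 × 12 = 36,360.
Q* = √(2DS/H) = √(2 × 36,360 × 381 / 39.9) ≈ 833.30.
Orders per year = D / Q* = 36,360 / 833.30 ≈ 43.634.

N ≈ 43.6 orders per year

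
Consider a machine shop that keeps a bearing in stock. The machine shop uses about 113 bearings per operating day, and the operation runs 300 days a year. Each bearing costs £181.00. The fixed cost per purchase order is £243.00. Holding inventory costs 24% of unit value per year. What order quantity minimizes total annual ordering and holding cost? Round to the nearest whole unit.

Annual demand D = 113 × 300 = 33,900.
Holding cost H = 0.24 × £181.00 = £43.4400 per unit per year.
EOQ = √(2DS / H) = √(2 × 33,900 × 243 / 43.44).
= √(16,475,400 / 43.44) = √379,267.9558 ≈ 615.847.

Q* ≈ 616 bearings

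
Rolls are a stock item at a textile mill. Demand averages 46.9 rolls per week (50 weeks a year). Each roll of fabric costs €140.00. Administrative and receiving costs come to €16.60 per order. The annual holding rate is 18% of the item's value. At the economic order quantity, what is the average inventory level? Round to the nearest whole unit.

Annual demand D = 46.9 × 50 = 2,345.
Holding cost H = 0.18 × €140.00 = €25.2000 per unit per year.
The optimal lot size = √(2DS/H) = √(2 × 2,345 × 16.6 / 25.2) ≈ 55.58.
Average inventory = Q*/2 ≈ 55.58 / 2 = 27.791.

Average inventory ≈ 28 rolls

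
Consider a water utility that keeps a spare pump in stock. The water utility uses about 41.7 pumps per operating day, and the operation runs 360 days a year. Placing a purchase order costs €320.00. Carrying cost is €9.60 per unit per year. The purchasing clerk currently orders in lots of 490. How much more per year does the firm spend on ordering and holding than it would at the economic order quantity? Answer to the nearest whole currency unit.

Annual demand D = 41.7 × 360 = 15,012.
EOQ = √(2DS/H) = √(2 × 15,012 × 320 / 9.6) ≈ 1000.40.
Cost at Q* = (D/Q*)S + (Q*/2)H = √(2DSH) ≈ €9,603.84.
Cost at Q = 490: (15,012/490)×320 + (490/2)×9.6 = €9,803.76 + €2,352.00 = €12,155.76.
Excess = €12,155.76 − €9,603.84 = €2,551.92.

Extra cost ≈ €2,552 per year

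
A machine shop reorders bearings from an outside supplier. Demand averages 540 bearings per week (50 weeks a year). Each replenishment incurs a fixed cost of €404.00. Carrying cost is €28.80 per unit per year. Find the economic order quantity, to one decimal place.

Annual demand D = 540 × 50 = 27,000.
EOQ = √(2DS / H) = √(2 × 27,000 × 404 / 28.8).
= √(21,816,000 / 28.8) = √757,500 ≈ 870.345.

Q* ≈ 870.3 bearings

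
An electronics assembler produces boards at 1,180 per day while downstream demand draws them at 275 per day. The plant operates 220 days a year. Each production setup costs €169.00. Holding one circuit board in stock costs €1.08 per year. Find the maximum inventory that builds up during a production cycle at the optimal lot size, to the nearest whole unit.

Annual demand D = 275 × 220 = 60,500.
Production build-up factor (1 − d/p) = 1 − 275/1,180 = 0.7669.
Q* = √(2DS / (H(1 − d/p))) = √(2 × 60,500 × 169 / (1.08 × 0.7669)).
= √(20,449,000 / 0.8283) ≈ 4968.678.
Maximum inventory = Q*(1 − d/p) = 4968.678 × 0.7669 ≈ 3810.724.

I_max ≈ 3,811 boards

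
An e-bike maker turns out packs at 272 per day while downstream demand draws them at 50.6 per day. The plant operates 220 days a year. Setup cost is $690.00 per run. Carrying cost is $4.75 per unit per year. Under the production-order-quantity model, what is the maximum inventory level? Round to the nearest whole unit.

I_max ≈ 1,622 packs

Annual demand D = 50.6 × 220 = 11,132.
Production build-up factor (1 − d/p) = 1 − 50.6/272 = 0.8140.
Q* = √(2DS / (H(1 − d/p))) = √(2 × 11,132 × 690 / (4.75 × 0.8140)).
= √(15,362,160 / 3.8664) ≈ 1993.311.
Maximum inventory = Q*(1 − d/p) = 1993.311 × 0.8140 ≈ 1622.496.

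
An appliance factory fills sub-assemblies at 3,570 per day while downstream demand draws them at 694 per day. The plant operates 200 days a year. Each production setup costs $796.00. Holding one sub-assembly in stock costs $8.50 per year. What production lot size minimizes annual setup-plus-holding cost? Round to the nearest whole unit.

Annual demand D = 694 × 200 = 138,800.
Production build-up factor (1 − d/p) = 1 − 694/3,570 = 0.8056.
Q* = √(2DS / (H(1 − d/p))) = √(2 × 138,800 × 796 / (8.5 × 0.8056)).
= √(220,969,600 / 6.8476) ≈ 5680.630.

Q* ≈ 5,681 sub-assemblies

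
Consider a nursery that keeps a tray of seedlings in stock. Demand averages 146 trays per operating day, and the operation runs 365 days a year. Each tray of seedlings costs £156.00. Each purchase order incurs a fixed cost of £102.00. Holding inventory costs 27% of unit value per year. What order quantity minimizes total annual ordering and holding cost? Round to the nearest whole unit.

Annual demand D = 146 × 365 = 53,290.
Holding cost H = 0.27 × £156.00 = £42.1200 per unit per year.
EOQ = √(2DS / H) = √(2 × 53,290 × 102 / 42.12).
= √(10,871,160 / 42.12) = √258,099.7151 ≈ 508.035.

Q* ≈ 508 trays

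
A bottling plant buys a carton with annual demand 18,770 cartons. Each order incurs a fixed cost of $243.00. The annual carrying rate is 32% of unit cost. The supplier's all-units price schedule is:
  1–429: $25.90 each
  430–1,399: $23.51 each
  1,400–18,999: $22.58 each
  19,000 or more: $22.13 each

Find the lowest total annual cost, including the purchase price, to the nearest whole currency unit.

Holding cost per unit per year at price C is H = 0.32·C.
Evaluate total cost at each tier's feasible EOQ or, if the EOQ is below the tier, at the tier's minimum quantity.
Tier 1 ($25.90): EOQ = 1049.1 exceeds tier's upper bound 429, so this tier is dominated.
EOQ at $23.51 = 1101.2 (feasible in tier 2): TC = 18,770×$23.51 + (18,770/1101.2)×243 + (1101.2/2)×0.32×$23.51 = $449,566.92.
EOQ at $22.58 = 1123.6 < 1400, so use break Q=1400: TC = 18,770×$22.58 + (18,770/1400.0)×243 + (1400.0/2)×0.32×$22.58 = $432,142.46.
EOQ at $22.13 = 1135.0 < 19000, so use break Q=19000: TC = 18,770×$22.13 + (18,770/19000.0)×243 + (19000.0/2)×0.32×$22.13 = $482,895.36.
Lowest total cost among the candidates is at Q = 1400.0.

TC* ≈ $432,142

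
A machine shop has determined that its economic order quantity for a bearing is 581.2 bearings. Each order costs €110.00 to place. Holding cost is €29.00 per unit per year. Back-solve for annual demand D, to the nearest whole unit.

D ≈ 44,527 bearings per year

The basic EOQ model gives Q* = √(2DS/H); rearrange for the unknown.
From Q* = √(2DS/H): D = Q*²H / (2S) = 581.2² × 29 / (2 × 110) = 44527.317.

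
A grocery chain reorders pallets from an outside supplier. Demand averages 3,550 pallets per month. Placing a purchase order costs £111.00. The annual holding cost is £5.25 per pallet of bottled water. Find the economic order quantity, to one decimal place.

Annual demand D = 3,550 × 12 = 42,600.
EOQ = √(2DS / H) = √(2 × 42,600 × 111 / 5.25).
= √(9,457,200 / 5.25) = √1,801,371.4286 ≈ 1342.152.

Q* ≈ 1,342.2 pallets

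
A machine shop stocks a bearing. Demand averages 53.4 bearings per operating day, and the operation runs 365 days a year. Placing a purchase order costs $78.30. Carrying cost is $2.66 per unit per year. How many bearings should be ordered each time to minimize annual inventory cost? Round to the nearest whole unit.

Annual demand D = 53.4 × 365 = 19,491.
EOQ = √(2DS / H) = √(2 × 19,491 × 78.3 / 2.66).
= √(3,052,290.6 / 2.66) = √1,147,477.6692 ≈ 1071.204.

Q* ≈ 1,071 bearings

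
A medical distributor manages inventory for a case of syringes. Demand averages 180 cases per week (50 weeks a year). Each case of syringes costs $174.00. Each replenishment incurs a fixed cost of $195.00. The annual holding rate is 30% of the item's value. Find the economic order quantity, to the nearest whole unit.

Q* ≈ 259 cases

Annual demand D = 180 × 50 = 9,000.
Holding cost H = 0.30 × $174.00 = $52.2000 per unit per year.
EOQ = √(2DS / H) = √(2 × 9,000 × 195 / 52.2).
= √(3,510,000 / 52.2) = √67,241.3793 ≈ 259.309.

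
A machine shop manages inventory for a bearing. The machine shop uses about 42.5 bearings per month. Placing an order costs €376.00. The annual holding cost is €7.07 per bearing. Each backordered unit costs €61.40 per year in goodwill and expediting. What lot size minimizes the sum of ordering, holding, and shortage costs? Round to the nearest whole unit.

Annual demand D = 42.5 × 12 = 510.
With planned backorders, Q* = √(2DS/H) · √((H+B)/B).
√(2DS/H) = √(2 × 510 × 376 / 7.07) = 232.908.
√((H+B)/B) = √((7.07+61.4)/61.4) = 1.0560.
Q* ≈ 245.952.

Q* ≈ 246 bearings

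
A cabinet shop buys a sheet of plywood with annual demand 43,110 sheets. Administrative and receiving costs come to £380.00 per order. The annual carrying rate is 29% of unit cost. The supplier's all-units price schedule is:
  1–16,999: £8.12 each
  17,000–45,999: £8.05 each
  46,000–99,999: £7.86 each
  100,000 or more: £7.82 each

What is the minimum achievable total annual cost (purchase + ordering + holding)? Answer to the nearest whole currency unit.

TC* ≈ £358,837

Holding cost per unit per year at price C is H = 0.29·C.
For each price level, check whether its EOQ is feasible; otherwise the best quantity at that price is the breakpoint.
EOQ at £8.12 = 3730.1 (feasible in tier 1): TC = 43,110×£8.12 + (43,110/3730.1)×380 + (3730.1/2)×0.29×£8.12 = £358,836.81.
EOQ at £8.05 = 3746.3 < 17000, so use break Q=17000: TC = 43,110×£8.05 + (43,110/17000.0)×380 + (17000.0/2)×0.29×£8.05 = £367,842.39.
EOQ at £7.86 = 3791.3 < 46000, so use break Q=46000: TC = 43,110×£7.86 + (43,110/46000.0)×380 + (46000.0/2)×0.29×£7.86 = £391,626.93.
EOQ at £7.82 = 3801.0 < 100000, so use break Q=100000: TC = 43,110×£7.82 + (43,110/100000.0)×380 + (100000.0/2)×0.29×£7.82 = £450,674.02.
Lowest total cost among the candidates is at Q = 3730.1.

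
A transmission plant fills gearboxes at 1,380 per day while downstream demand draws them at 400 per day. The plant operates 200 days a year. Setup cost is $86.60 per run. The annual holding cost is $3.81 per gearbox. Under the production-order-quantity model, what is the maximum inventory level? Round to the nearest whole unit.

Annual demand D = 400 × 200 = 80,000.
Production build-up factor (1 − d/p) = 1 − 400/1,380 = 0.7101.
Q* = √(2DS / (H(1 − d/p))) = √(2 × 80,000 × 86.6 / (3.81 × 0.7101)).
= √(13,856,000 / 2.7057) ≈ 2262.992.
Maximum inventory = Q*(1 − d/p) = 2262.992 × 0.7101 ≈ 1607.052.

I_max ≈ 1,607 gearboxes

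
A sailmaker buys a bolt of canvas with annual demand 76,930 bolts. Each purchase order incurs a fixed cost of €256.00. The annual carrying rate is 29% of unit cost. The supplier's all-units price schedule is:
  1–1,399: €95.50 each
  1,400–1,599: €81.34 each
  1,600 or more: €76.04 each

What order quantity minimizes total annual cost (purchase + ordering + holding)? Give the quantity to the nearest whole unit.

Q* ≈ 1,600 bolts

Holding cost per unit per year at price C is H = 0.29·C.
For each price level, check whether its EOQ is feasible; otherwise the best quantity at that price is the breakpoint.
EOQ at €95.50 = 1192.6 (feasible in tier 1): TC = 76,930×€95.50 + (76,930/1192.6)×256 + (1192.6/2)×0.29×€95.50 = €7,379,843.10.
EOQ at €81.34 = 1292.2 < 1400, so use break Q=1400: TC = 76,930×€81.34 + (76,930/1400.0)×256 + (1400.0/2)×0.29×€81.34 = €6,288,065.42.
EOQ at €76.04 = 1336.5 < 1600, so use break Q=1600: TC = 76,930×€76.04 + (76,930/1600.0)×256 + (1600.0/2)×0.29×€76.04 = €5,879,707.28.
Lowest total cost is €5,879,707.28 at Q = 1600.0.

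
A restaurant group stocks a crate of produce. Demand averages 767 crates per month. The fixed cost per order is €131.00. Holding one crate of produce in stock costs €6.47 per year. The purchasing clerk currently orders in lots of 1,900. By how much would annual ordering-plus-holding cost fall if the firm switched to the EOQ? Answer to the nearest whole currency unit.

Annual demand D = 767 × 12 = 9,204.
EOQ = √(2DS/H) = √(2 × 9,204 × 131 / 6.47) ≈ 610.50.
Cost at Q* = (D/Q*)S + (Q*/2)H = √(2DSH) ≈ €3,949.95.
Cost at Q = 1,900: (9,204/1,900)×131 + (1,900/2)×6.47 = €634.59 + €6,146.50 = €6,781.09.
Excess = €6,781.09 − €3,949.95 = €2,831.15.

Extra cost ≈ €2,831 per year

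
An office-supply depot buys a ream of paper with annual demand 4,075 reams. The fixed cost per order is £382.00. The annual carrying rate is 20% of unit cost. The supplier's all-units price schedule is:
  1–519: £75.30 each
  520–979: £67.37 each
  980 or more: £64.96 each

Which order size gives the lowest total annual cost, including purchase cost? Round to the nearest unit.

Q* ≈ 980 reams

Holding cost per unit per year at price C is H = 0.20·C.
Evaluate total cost at each tier's feasible EOQ or, if the EOQ is below the tier, at the tier's minimum quantity.
EOQ at £75.30 = 454.7 (feasible in tier 1): TC = 4,075×£75.30 + (4,075/454.7)×382 + (454.7/2)×0.20×£75.30 = £313,694.86.
EOQ at £67.37 = 480.7 < 520, so use break Q=520: TC = 4,075×£67.37 + (4,075/520.0)×382 + (520.0/2)×0.20×£67.37 = £281,029.55.
EOQ at £64.96 = 489.5 < 980, so use break Q=980: TC = 4,075×£64.96 + (4,075/980.0)×382 + (980.0/2)×0.20×£64.96 = £272,666.50.
Lowest total cost is £272,666.50 at Q = 980.0.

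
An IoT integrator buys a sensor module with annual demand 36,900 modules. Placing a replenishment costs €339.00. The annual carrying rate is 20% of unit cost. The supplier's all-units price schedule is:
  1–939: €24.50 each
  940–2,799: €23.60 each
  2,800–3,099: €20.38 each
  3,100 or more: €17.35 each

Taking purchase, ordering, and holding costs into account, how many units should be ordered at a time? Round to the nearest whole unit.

Q* ≈ 3,100 modules

Holding cost per unit per year at price C is H = 0.20·C.
Candidates are each tier's EOQ (if it falls in that tier) and each price-break quantity.
Tier 1 (€24.50): EOQ = 2259.6 exceeds tier's upper bound 939, so this tier is dominated.
EOQ at €23.60 = 2302.3 (feasible in tier 2): TC = 36,900×€23.60 + (36,900/2302.3)×339 + (2302.3/2)×0.20×€23.60 = €881,706.73.
EOQ at €20.38 = 2477.5 < 2800, so use break Q=2800: TC = 36,900×€20.38 + (36,900/2800.0)×339 + (2800.0/2)×0.20×€20.38 = €762,195.94.
EOQ at €17.35 = 2685.1 < 3100, so use break Q=3100: TC = 36,900×€17.35 + (36,900/3100.0)×339 + (3100.0/2)×0.20×€17.35 = €649,628.69.
Lowest total cost is €649,628.69 at Q = 3100.0.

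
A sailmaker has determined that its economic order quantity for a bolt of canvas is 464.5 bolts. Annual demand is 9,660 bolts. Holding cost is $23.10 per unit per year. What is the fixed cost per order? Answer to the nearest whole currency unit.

Invert the EOQ relation Q*² = 2DS/H.
From Q* = √(2DS/H): S = Q*²H / (2D) = 464.5² × 23.1 / (2 × 9,660) = 257.9742.

S ≈ $258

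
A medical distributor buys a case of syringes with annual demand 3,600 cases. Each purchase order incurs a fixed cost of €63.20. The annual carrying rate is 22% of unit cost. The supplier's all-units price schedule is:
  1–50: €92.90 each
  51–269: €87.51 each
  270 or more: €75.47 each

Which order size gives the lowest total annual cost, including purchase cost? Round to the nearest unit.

Holding cost per unit per year at price C is H = 0.22·C.
Candidates are each tier's EOQ (if it falls in that tier) and each price-break quantity.
Tier 1 (€92.90): EOQ = 149.2 exceeds tier's upper bound 50, so this tier is dominated.
EOQ at €87.51 = 153.7 (feasible in tier 2): TC = 3,600×€87.51 + (3,600/153.7)×63.2 + (153.7/2)×0.22×€87.51 = €317,995.82.
EOQ at €75.47 = 165.5 < 270, so use break Q=270: TC = 3,600×€75.47 + (3,600/270.0)×63.2 + (270.0/2)×0.22×€75.47 = €274,776.13.
Lowest total cost is €274,776.13 at Q = 270.0.

Q* ≈ 270 cases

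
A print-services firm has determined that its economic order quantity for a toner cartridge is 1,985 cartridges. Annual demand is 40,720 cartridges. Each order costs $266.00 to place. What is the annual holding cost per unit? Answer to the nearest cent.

H ≈ $5.50

Invert the EOQ relation Q*² = 2DS/H.
From Q* = √(2DS/H): H = 2DS / Q*² = 2 × 40,720 × 266 / 1,985² = 5.4979.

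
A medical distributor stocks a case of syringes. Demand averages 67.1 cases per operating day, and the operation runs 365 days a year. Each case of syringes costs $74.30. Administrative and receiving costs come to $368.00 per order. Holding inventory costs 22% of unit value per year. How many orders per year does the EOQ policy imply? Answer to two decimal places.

N ≈ 23.32 orders per year

Annual demand D = 67.1 × 365 = 24,491.5.
Holding cost H = 0.22 × $74.30 = $16.3460 per unit per year.
Q* = √(2DS/H) = √(2 × 24,491.5 × 368 / 16.346) ≈ 1050.12.
Orders per year = D / Q* = 24,491.5 / 1050.12 ≈ 23.322.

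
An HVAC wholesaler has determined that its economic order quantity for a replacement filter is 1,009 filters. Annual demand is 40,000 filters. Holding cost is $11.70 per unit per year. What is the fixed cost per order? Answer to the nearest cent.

S ≈ $148.89

The basic EOQ model gives Q* = √(2DS/H); rearrange for the unknown.
From Q* = √(2DS/H): S = Q*²H / (2D) = 1,009² × 11.7 / (2 × 40,000) = 148.8943.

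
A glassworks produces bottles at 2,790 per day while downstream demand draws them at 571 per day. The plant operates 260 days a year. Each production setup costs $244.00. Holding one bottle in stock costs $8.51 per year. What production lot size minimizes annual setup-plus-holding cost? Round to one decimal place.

Q* ≈ 3,271.7 bottles

Annual demand D = 571 × 260 = 148,460.
Production build-up factor (1 − d/p) = 1 − 571/2,790 = 0.7953.
Q* = √(2DS / (H(1 − d/p))) = √(2 × 148,460 × 244 / (8.51 × 0.7953)).
= √(72,448,480 / 6.7683) ≈ 3271.699.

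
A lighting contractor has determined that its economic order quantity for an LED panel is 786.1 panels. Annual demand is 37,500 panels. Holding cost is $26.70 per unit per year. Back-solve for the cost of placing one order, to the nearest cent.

Squaring Q* = √(2DS/H) gives Q*² = 2DS/H.
From Q* = √(2DS/H): S = Q*²H / (2D) = 786.1² × 26.7 / (2 × 37,500) = 219.9913.

S ≈ $219.99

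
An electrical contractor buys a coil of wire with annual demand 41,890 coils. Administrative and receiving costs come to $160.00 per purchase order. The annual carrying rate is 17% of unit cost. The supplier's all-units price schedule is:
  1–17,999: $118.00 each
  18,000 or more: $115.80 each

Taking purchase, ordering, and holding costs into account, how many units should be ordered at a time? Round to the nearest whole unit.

Q* ≈ 817 coils

Holding cost per unit per year at price C is H = 0.17·C.
For each price level, check whether its EOQ is feasible; otherwise the best quantity at that price is the breakpoint.
EOQ at $118.00 = 817.5 (feasible in tier 1): TC = 41,890×$118.00 + (41,890/817.5)×160 + (817.5/2)×0.17×$118.00 = $4,959,418.18.
EOQ at $115.80 = 825.2 < 18000, so use break Q=18000: TC = 41,890×$115.80 + (41,890/18000.0)×160 + (18000.0/2)×0.17×$115.80 = $5,028,408.36.
Lowest total cost is $4,959,418.18 at Q = 817.5.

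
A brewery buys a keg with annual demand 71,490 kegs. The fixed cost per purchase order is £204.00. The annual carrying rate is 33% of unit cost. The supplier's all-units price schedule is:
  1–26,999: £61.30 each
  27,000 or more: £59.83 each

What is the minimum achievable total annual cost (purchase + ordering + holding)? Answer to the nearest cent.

TC* ≈ £4,406,627.69

Holding cost per unit per year at price C is H = 0.33·C.
Candidates are each tier's EOQ (if it falls in that tier) and each price-break quantity.
EOQ at £61.30 = 1200.8 (feasible in tier 1): TC = 71,490×£61.30 + (71,490/1200.8)×204 + (1200.8/2)×0.33×£61.30 = £4,406,627.69.
EOQ at £59.83 = 1215.4 < 27000, so use break Q=27000: TC = 71,490×£59.83 + (71,490/27000.0)×204 + (27000.0/2)×0.33×£59.83 = £4,544,329.50.
Lowest total cost among the candidates is at Q = 1200.8.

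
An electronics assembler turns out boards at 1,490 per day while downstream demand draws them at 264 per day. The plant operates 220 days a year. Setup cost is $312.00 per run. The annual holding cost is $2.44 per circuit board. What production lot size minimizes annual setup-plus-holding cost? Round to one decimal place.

Q* ≈ 4,248.7 boards

Annual demand D = 264 × 220 = 58,080.
Production build-up factor (1 − d/p) = 1 − 264/1,490 = 0.8228.
Q* = √(2DS / (H(1 − d/p))) = √(2 × 58,080 × 312 / (2.44 × 0.8228)).
= √(36,241,920 / 2.0077) ≈ 4248.725.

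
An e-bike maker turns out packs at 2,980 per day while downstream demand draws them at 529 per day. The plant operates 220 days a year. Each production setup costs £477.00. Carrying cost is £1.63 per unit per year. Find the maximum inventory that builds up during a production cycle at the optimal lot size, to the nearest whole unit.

I_max ≈ 7,485 packs

Annual demand D = 529 × 220 = 116,380.
Production build-up factor (1 − d/p) = 1 − 529/2,980 = 0.8225.
Q* = √(2DS / (H(1 − d/p))) = √(2 × 116,380 × 477 / (1.63 × 0.8225)).
= √(111,026,520 / 1.3406) ≈ 9100.307.
Maximum inventory = Q*(1 − d/p) = 9100.307 × 0.8225 ≈ 7484.850.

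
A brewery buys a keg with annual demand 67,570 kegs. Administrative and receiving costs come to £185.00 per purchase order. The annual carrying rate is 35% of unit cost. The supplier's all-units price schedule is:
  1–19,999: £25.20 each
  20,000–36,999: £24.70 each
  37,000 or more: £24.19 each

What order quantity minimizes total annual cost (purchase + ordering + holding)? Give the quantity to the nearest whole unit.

Holding cost per unit per year at price C is H = 0.35·C.
For each price level, check whether its EOQ is feasible; otherwise the best quantity at that price is the breakpoint.
EOQ at £25.20 = 1683.6 (feasible in tier 1): TC = 67,570×£25.20 + (67,570/1683.6)×185 + (1683.6/2)×0.35×£25.20 = £1,717,613.51.
EOQ at £24.70 = 1700.6 < 20000, so use break Q=20000: TC = 67,570×£24.70 + (67,570/20000.0)×185 + (20000.0/2)×0.35×£24.70 = £1,756,054.02.
EOQ at £24.19 = 1718.4 < 37000, so use break Q=37000: TC = 67,570×£24.19 + (67,570/37000.0)×185 + (37000.0/2)×0.35×£24.19 = £1,791,486.40.
Lowest total cost is £1,717,613.51 at Q = 1683.6.

Q* ≈ 1,684 kegs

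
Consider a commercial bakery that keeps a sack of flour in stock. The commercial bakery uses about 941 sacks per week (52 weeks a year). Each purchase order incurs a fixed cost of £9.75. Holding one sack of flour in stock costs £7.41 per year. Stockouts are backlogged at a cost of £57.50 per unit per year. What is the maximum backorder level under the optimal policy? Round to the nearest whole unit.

Annual demand D = 941 × 52 = 48,932.
With planned backorders, Q* = √(2DS/H) · √((H+B)/B).
√(2DS/H) = √(2 × 48,932 × 9.75 / 7.41) = 358.843.
√((H+B)/B) = √((7.41+57.5)/57.5) = 1.0625.
Q* ≈ 381.265.
S* = Q* · H/(H+B) = 381.265 × 7.41/64.91 ≈ 43.524.

S* ≈ 44 sacks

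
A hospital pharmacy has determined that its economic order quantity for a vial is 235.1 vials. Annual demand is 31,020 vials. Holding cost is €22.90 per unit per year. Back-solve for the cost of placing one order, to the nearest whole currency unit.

The basic EOQ model gives Q* = √(2DS/H); rearrange for the unknown.
From Q* = √(2DS/H): S = Q*²H / (2D) = 235.1² × 22.9 / (2 × 31,020) = 20.4018.

S ≈ €20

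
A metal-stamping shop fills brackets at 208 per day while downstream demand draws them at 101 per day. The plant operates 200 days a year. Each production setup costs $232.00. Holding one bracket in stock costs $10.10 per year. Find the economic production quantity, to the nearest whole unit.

Q* ≈ 1,343 brackets

Annual demand D = 101 × 200 = 20,200.
Production build-up factor (1 − d/p) = 1 − 101/208 = 0.5144.
Q* = √(2DS / (H(1 − d/p))) = √(2 × 20,200 × 232 / (10.1 × 0.5144)).
= √(9,372,800 / 5.1957) ≈ 1343.117.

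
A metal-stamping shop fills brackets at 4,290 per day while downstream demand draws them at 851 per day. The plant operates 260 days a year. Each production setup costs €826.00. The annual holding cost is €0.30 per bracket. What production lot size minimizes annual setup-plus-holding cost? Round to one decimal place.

Annual demand D = 851 × 260 = 221,260.
Production build-up factor (1 − d/p) = 1 − 851/4,290 = 0.8016.
Q* = √(2DS / (H(1 − d/p))) = √(2 × 221,260 × 826 / (0.3 × 0.8016)).
= √(365,521,520 / 0.2405) ≈ 38985.976.

Q* ≈ 38,986.0 brackets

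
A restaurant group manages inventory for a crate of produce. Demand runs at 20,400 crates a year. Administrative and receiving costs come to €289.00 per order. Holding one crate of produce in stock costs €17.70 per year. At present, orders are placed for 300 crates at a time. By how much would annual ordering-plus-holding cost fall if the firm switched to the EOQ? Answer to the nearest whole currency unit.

Extra cost ≈ €7,860 per year

EOQ = √(2DS/H) = √(2 × 20,400 × 289 / 17.7) ≈ 816.19.
Cost at Q* = (D/Q*)S + (Q*/2)H = √(2DSH) ≈ €14,446.60.
Cost at Q = 300: (20,400/300)×289 + (300/2)×17.7 = €19,652.00 + €2,655.00 = €22,307.00.
Excess = €22,307.00 − €14,446.60 = €7,860.40.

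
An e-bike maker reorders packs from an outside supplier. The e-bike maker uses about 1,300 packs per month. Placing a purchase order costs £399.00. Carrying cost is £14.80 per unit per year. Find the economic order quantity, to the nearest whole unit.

Annual demand D = 1,300 × 12 = 15,600.
EOQ = √(2DS / H) = √(2 × 15,600 × 399 / 14.8).
= √(12,448,800 / 14.8) = √841,135.1351 ≈ 917.134.

Q* ≈ 917 packs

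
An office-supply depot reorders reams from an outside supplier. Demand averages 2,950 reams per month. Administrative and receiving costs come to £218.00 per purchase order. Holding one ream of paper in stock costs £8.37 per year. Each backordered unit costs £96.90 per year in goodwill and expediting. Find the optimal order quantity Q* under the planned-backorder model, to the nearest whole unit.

Q* ≈ 1,415 reams

Annual demand D = 2,950 × 12 = 35,400.
With planned backorders, Q* = √(2DS/H) · √((H+B)/B).
√(2DS/H) = √(2 × 35,400 × 218 / 8.37) = 1357.945.
√((H+B)/B) = √((8.37+96.9)/96.9) = 1.0423.
Q* ≈ 1415.378.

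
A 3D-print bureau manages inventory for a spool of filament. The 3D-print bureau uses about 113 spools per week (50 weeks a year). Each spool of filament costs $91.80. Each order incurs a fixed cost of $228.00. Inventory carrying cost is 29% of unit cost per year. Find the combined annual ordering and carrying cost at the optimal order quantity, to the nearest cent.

TC* ≈ $8,281.84

Annual demand D = 113 × 50 = 5,650.
Holding cost H = 0.29 × $91.80 = $26.6220 per unit per year.
EOQ = √(2DS/H) = √(2 × 5,650 × 228 / 26.622) ≈ 311.09.
At Q*, ordering cost (D/Q*)S equals holding cost (Q*/2)H, each = √(DSH/2).
Minimum total = √(2DSH) = √(2 × 5,650 × 228 × 26.622) ≈ 8281.843.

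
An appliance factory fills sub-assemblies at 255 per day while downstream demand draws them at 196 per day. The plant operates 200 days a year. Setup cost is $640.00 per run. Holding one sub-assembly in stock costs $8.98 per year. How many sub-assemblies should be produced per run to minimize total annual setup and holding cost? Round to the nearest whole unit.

Q* ≈ 4,914 sub-assemblies

Annual demand D = 196 × 200 = 39,200.
Production build-up factor (1 − d/p) = 1 − 196/255 = 0.2314.
Q* = √(2DS / (H(1 − d/p))) = √(2 × 39,200 × 640 / (8.98 × 0.2314)).
= √(50,176,000 / 2.0777) ≈ 4914.213.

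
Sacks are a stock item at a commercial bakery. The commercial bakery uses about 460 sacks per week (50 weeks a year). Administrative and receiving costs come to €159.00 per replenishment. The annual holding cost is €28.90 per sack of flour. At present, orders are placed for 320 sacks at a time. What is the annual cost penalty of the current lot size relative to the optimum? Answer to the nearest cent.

Annual demand D = 460 × 50 = 23,000.
EOQ = √(2DS/H) = √(2 × 23,000 × 159 / 28.9) ≈ 503.07.
Cost at Q* = (D/Q*)S + (Q*/2)H = √(2DSH) ≈ €14,538.73.
Cost at Q = 320: (23,000/320)×159 + (320/2)×28.9 = €11,428.12 + €4,624.00 = €16,052.12.
Excess = €16,052.12 − €14,538.73 = €1,513.40.

Extra cost ≈ €1,513.40 per year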